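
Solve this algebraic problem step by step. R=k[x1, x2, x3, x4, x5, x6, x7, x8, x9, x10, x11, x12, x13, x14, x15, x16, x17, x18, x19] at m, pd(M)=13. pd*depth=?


pd+depth=19
depth=19-13=6
pd*depth=13*6=78


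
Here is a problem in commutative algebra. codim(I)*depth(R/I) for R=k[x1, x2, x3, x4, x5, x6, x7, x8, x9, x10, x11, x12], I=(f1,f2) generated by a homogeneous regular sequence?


codim=2, depth=dim(R/I)=12-2=10
Product=2*10=20


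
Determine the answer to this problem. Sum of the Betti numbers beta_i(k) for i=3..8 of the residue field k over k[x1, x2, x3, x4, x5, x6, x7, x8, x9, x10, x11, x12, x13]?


Koszul resolution: beta_i(k)=C(n,i), n=13
C(13,3)=286, C(13,4)=715, C(13,5)=1287, C(13,6)=1716, C(13,7)=1716, C(13,8)=1287
Sum=7007


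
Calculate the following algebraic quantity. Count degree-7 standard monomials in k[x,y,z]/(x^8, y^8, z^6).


Need i<8, j<8, k<6 with i+j+k=7.
For each i, j ranges over max(0,7-i-5)..min(7,7-i):
  i=0: j in [2,7] -> 6
  i=1: j in [1,6] -> 6
  i=2: j in [0,5] -> 6
  i=3: j in [0,4] -> 5
  i=4: j in [0,3] -> 4
  i=5: j in [0,2] -> 3
  i=6: j in [0,1] -> 2
  i=7: j in [0,0] -> 1
H(7) = 6+6+6+5+4+3+2+1 = 33


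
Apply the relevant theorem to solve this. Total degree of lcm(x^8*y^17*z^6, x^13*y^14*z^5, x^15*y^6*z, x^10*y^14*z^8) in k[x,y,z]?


lcm = componentwise max:
x: max(8,13,15,10)=15
y: max(17,14,6,14)=17
z: max(6,5,1,8)=8
Total=15+17+8=40


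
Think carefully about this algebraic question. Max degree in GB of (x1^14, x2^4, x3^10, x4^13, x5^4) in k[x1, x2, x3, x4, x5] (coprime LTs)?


Pure powers, coprime LTs => already GB.
Degrees: 14, 4, 10, 13, 4
Max=14


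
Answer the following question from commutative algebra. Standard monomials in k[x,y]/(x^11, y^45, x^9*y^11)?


k[x,y]/I, I = (x^11, y^45, x^9*y^11)
Rect: 11x45=495. Corner: (11-9)x(45-11)=68.
dim = 495-68 = 427


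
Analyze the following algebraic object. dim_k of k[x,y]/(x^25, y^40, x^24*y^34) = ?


k[x,y]/I, I = (x^25, y^40, x^24*y^34)
Rect: 25x40=1000. Corner: (25-24)x(40-34)=6.
dim = 1000-6 = 994


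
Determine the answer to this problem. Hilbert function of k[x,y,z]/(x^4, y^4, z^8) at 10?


Need i<4, j<4, k<8 with i+j+k=10.
For each i, j ranges over max(0,10-i-7)..min(3,10-i):
  i=0: j in [3,3] -> 1
  i=1: j in [2,3] -> 2
  i=2: j in [1,3] -> 3
  i=3: j in [0,3] -> 4
H(10) = 1+2+3+4 = 10


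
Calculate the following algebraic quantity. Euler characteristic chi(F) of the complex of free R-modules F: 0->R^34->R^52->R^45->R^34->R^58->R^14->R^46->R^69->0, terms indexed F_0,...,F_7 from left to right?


chi = sum (-1)^i * rank:
(-1)^0*34=34
(-1)^1*52=-52
(-1)^2*45=45
(-1)^3*34=-34
(-1)^4*58=58
(-1)^5*14=-14
(-1)^6*46=46
(-1)^7*69=-69
chi=14


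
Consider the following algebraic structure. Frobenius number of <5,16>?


gcd(5,16)=1 => F=ab-a-b=5*16-5-16=80-21=59


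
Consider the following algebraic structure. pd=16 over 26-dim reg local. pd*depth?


pd+depth=26
depth=26-16=10
pd*depth=16*10=160


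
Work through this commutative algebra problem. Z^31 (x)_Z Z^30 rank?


rank(M(x)N) = rank(M)*rank(N)
31*30 = 930


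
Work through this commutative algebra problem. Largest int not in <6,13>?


gcd(6,13)=1 => F=ab-a-b=6*13-6-13=78-19=59


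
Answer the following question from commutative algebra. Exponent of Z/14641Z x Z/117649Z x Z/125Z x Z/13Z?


Exponent = lcm of the cyclic orders; pairwise coprime => product.
11^4*7^6*5^3*13^1=14641*117649*125*13=2799060889625


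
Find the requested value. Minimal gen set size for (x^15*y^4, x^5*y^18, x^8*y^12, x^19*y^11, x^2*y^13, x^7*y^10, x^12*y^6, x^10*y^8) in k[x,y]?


Remove redundant (divisible by others).
x^19*y^11 redundant.
x^5*y^18 redundant.
x^8*y^12 redundant.
Min: x^15*y^4, x^12*y^6, x^10*y^8, x^7*y^10, x^2*y^13
Count=5


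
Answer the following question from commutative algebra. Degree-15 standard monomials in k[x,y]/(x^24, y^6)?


k[x,y], I = (x^24, y^6), d = 15
Need i < 24 and d-i < 6.
Range: 10 <= i <= 15.
H(15) = 6


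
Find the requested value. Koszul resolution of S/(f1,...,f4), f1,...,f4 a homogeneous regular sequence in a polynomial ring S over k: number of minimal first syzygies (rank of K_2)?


Regular sequence => Koszul complex is the minimal free resolution.
Syz_1 minimally generated by Koszul relations f_i*e_j - f_j*e_i (i<j): mu(Syz_1) = beta_2 = C(m,2) = m(m-1)/2
m=4
4*3/2 = 6


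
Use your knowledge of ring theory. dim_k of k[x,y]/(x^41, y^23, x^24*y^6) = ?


k[x,y]/I, I = (x^41, y^23, x^24*y^6)
Rect: 41x23=943. Corner: (41-24)x(23-6)=289.
dim = 943-289 = 654


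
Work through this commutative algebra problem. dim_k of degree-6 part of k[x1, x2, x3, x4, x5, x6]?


C(d+n-1,n-1)=C(11,5)=462


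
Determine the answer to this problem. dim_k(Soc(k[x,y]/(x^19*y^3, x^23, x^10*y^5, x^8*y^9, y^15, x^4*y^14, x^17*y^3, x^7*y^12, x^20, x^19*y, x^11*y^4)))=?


Socle = ann(m) = span of standard monomials u with x*u, y*u in I (staircase corners).
Redundant generators: x^19*y^3, x^23
Minimal generators: x^20, x^19*y, x^17*y^3, x^11*y^4, x^10*y^5, x^8*y^9, x^7*y^12, x^4*y^14, y^15
Corners: x^3y^14, x^6y^13, x^7y^11, x^9y^8, x^10y^4, x^16y^3, x^18y^2, x^19
Socle dim=8


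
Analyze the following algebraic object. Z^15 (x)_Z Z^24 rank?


rank(M(x)N) = rank(M)*rank(N)
15*24 = 360


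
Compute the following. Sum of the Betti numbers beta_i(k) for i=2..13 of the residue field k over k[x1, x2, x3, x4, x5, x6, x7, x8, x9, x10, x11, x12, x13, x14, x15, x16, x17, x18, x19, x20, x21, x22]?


Koszul resolution: beta_i(k)=C(n,i), n=22
C(22,2)=231, C(22,3)=1540, C(22,4)=7315, C(22,5)=26334, C(22,6)=74613, C(22,7)=170544, C(22,8)=319770, C(22,9)=497420, C(22,10)=646646, C(22,11)=705432, C(22,12)=646646, C(22,13)=497420
Sum=3593911


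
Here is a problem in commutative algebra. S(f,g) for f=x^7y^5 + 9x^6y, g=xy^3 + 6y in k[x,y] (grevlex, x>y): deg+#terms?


LT(f)=x^7y^5, LT(g)=xy^3
lcm(LM)=x^7y^5
S(f,g) (scaled by 1 to clear denominators) = 1*f - x^6y^2*g = -6x^6y^3 + 9x^6y
2 terms, deg 9.
9+2=11


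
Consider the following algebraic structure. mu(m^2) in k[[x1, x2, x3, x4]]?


C(n+d-1,d)=C(5,2)=10


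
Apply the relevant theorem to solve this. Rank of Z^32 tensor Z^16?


rank(M(x)N) = rank(M)*rank(N)
32*16 = 512


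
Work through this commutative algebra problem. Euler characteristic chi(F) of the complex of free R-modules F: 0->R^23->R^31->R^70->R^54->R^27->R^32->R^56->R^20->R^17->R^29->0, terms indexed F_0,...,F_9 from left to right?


chi = sum (-1)^i * rank:
(-1)^0*23=23
(-1)^1*31=-31
(-1)^2*70=70
(-1)^3*54=-54
(-1)^4*27=27
(-1)^5*32=-32
(-1)^6*56=56
(-1)^7*20=-20
(-1)^8*17=17
(-1)^9*29=-29
chi=27


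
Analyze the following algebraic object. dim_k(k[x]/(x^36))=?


Basis: 1,x,...,x^35
dim=36


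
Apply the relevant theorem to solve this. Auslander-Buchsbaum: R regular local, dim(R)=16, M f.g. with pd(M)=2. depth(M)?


pd+depth=depth(R)=16
depth=16-2=14


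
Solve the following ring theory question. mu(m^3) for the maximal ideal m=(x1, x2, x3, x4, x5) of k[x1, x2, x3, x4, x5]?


Graded Nakayama: mu(m^d) = dim_k (m^d/m^(d+1)) = #degree-3 monomials in 5 vars
C(n+d-1,d)=C(7,3)=35


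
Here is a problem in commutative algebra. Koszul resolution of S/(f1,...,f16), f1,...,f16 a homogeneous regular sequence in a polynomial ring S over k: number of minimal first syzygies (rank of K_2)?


Regular sequence => Koszul complex is the minimal free resolution.
Syz_1 minimally generated by Koszul relations f_i*e_j - f_j*e_i (i<j): mu(Syz_1) = beta_2 = C(m,2) = m(m-1)/2
m=16
16*15/2 = 120


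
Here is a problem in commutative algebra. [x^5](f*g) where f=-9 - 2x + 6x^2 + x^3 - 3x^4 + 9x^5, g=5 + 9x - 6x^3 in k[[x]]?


[x^5] = sum a_i*b_j, i+j=5
  6*-6=-36
  -3*9=-27
  9*5=45
Sum=-18


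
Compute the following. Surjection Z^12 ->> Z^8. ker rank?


rank(ker) = 12-8 = 4


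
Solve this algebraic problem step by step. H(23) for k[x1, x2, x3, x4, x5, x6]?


C(d+n-1,n-1)=C(28,5)=98280


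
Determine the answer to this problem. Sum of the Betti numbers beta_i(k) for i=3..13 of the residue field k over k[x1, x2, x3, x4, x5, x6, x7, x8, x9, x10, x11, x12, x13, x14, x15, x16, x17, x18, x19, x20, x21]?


Koszul resolution: beta_i(k)=C(n,i), n=21
C(21,3)=1330, C(21,4)=5985, C(21,5)=20349, C(21,6)=54264, C(21,7)=116280, C(21,8)=203490, C(21,9)=293930, C(21,10)=352716, C(21,11)=352716, C(21,12)=293930, C(21,13)=203490
Sum=1898480


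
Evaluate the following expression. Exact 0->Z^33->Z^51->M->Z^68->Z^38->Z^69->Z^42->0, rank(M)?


Alt sum=0:
(-1)^0*33 + (-1)^1*51 + (-1)^2*? + (-1)^3*68 + (-1)^4*38 + (-1)^5*69 + (-1)^6*42=0
rank(M)=75


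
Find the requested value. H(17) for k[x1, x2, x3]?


C(d+n-1,n-1)=C(19,2)=171


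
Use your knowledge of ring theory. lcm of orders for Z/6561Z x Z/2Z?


Exponent = lcm of the cyclic orders; pairwise coprime => product.
3^8*2^1=6561*2=13122


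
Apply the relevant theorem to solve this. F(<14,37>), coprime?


gcd(14,37)=1 => F=ab-a-b=14*37-14-37=518-51=467


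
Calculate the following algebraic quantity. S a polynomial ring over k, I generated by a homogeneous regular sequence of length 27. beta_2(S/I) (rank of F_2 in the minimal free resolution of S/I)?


Regular sequence => Koszul complex is the minimal free resolution.
Syz_1 minimally generated by Koszul relations f_i*e_j - f_j*e_i (i<j): mu(Syz_1) = beta_2 = C(m,2) = m(m-1)/2
m=27
27*26/2 = 351


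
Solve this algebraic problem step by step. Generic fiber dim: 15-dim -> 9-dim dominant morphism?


dim(fiber)=dim(X)-dim(Y)=15-9=6


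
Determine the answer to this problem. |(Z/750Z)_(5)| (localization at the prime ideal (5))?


5-primary part: 750=5^3*6
Size=5^3=125


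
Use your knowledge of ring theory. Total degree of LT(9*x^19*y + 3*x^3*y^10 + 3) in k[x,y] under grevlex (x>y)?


LT: 9*x^19*y
deg_x=19, deg_y=1
Total=19+1=20


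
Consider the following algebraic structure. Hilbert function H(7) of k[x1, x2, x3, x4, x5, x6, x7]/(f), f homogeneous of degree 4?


C(13,6)-C(9,6)=1716-84=1632


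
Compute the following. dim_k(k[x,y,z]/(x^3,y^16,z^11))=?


Basis: x^iy^jz^k, i<3,j<16,k<11
3*16*11=528


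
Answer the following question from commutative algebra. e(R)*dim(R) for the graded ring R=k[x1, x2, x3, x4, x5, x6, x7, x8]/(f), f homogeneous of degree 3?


e(R)=deg(f)=3, dim(R)=8-1=7
e*dim=3*7=21


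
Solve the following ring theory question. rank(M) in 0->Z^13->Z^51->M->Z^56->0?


Alt sum=0:
(-1)^0*13 + (-1)^1*51 + (-1)^2*? + (-1)^3*56=0
rank(M)=94


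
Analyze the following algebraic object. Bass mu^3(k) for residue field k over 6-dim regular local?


C(n,i)=C(6,3)=20


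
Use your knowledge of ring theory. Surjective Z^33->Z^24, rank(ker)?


rank(ker) = 33-24 = 9


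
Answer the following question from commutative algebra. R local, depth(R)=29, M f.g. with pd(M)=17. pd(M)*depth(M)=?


pd+depth=29
depth=29-17=12
pd*depth=17*12=204


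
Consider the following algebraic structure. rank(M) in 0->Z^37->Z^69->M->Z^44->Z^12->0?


Alt sum=0:
(-1)^0*37 + (-1)^1*69 + (-1)^2*? + (-1)^3*44 + (-1)^4*12=0
rank(M)=64


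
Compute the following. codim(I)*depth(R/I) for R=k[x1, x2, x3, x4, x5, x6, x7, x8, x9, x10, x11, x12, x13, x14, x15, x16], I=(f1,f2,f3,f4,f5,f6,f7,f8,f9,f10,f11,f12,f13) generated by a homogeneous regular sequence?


codim=13, depth=dim(R/I)=16-13=3
Product=13*3=39


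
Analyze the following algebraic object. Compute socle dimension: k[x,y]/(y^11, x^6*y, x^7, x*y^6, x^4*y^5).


Socle = ann(m) = span of standard monomials u with x*u, y*u in I (staircase corners).
Minimal generators: x^7, x^6*y, x^4*y^5, x*y^6, y^11
Corners: y^10, x^3y^5, x^5y^4, x^6
Socle dim=4


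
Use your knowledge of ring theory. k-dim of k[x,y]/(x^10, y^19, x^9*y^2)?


k[x,y]/I, I = (x^10, y^19, x^9*y^2)
Rect: 10x19=190. Corner: (10-9)x(19-2)=17.
dim = 190-17 = 173


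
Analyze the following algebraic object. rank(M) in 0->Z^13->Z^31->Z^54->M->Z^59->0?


Alt sum=0:
(-1)^0*13 + (-1)^1*31 + (-1)^2*54 + (-1)^3*? + (-1)^4*59=0
rank(M)=95


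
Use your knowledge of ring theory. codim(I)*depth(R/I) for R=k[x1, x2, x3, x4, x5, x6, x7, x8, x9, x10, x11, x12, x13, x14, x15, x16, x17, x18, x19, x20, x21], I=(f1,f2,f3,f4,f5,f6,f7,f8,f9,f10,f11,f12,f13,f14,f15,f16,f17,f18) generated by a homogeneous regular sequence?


codim=18, depth=dim(R/I)=21-18=3
Product=18*3=54


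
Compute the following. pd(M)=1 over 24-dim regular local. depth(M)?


pd+depth=depth(R)=24
depth=24-1=23


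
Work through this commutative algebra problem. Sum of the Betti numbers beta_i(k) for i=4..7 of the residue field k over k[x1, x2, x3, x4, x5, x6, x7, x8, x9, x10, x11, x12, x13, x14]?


Koszul resolution: beta_i(k)=C(n,i), n=14
C(14,4)=1001, C(14,5)=2002, C(14,6)=3003, C(14,7)=3432
Sum=9438


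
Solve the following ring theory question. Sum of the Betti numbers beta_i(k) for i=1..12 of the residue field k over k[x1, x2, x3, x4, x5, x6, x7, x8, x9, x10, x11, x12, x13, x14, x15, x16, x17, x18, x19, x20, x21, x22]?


Koszul resolution: beta_i(k)=C(n,i), n=22
C(22,1)=22, C(22,2)=231, C(22,3)=1540, C(22,4)=7315, C(22,5)=26334, C(22,6)=74613, C(22,7)=170544, C(22,8)=319770, C(22,9)=497420, C(22,10)=646646, C(22,11)=705432, C(22,12)=646646
Sum=3096513


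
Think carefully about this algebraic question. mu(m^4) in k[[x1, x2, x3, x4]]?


C(n+d-1,d)=C(7,4)=35


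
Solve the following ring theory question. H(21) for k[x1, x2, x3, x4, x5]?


C(d+n-1,n-1)=C(25,4)=12650


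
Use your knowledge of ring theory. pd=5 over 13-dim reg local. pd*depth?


pd+depth=13
depth=13-5=8
pd*depth=5*8=40


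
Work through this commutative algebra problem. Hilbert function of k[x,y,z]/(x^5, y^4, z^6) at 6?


Need i<5, j<4, k<6 with i+j+k=6.
For each i, j ranges over max(0,6-i-5)..min(3,6-i):
  i=0: j in [1,3] -> 3
  i=1: j in [0,3] -> 4
  i=2: j in [0,3] -> 4
  i=3: j in [0,3] -> 4
  i=4: j in [0,2] -> 3
H(6) = 3+4+4+4+3 = 18


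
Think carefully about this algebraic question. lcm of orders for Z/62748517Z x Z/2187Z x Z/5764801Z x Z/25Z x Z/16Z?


Exponent = lcm of the cyclic orders; pairwise coprime => product.
13^7*3^7*7^8*5^2*2^4=62748517*2187*5764801*25*16=316443777813642351600


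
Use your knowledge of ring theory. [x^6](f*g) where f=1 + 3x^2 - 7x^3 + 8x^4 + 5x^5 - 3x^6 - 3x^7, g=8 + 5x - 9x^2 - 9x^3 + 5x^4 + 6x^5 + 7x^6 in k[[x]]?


[x^6] = sum a_i*b_j, i+j=6
  1*7=7
  3*5=15
  -7*-9=63
  8*-9=-72
  5*5=25
  -3*8=-24
Sum=14


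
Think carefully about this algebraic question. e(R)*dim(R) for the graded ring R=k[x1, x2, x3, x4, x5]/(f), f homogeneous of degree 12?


e(R)=deg(f)=12, dim(R)=5-1=4
e*dim=12*4=48


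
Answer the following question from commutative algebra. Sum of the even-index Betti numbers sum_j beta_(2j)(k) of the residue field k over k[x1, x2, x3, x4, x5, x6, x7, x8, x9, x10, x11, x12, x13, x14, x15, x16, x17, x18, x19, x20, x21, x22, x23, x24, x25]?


Koszul resolution: beta_i(k)=C(n,i), n=25
sum_even C(25,i) = 2^(n-1) = 2^24 = 16777216


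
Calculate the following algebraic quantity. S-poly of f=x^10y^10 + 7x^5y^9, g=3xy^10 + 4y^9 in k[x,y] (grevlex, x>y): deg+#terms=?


LT(f)=x^10y^10, LT(g)=3xy^10
lcm(LM)=x^10y^10
S(f,g) (scaled by 3 to clear denominators) = 3*f - x^9*g = -4x^9y^9 + 21x^5y^9
2 terms, deg 18.
18+2=20


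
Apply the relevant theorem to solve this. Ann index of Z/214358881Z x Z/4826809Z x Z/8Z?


Exponent = lcm of the cyclic orders; pairwise coprime => product.
11^8*13^6*2^3=214358881*4826809*8=8277355008325832


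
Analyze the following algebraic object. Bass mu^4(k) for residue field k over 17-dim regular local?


C(n,i)=C(17,4)=2380


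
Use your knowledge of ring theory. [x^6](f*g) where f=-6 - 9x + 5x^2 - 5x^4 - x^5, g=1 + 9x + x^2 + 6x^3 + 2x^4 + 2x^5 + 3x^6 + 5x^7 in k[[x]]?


[x^6] = sum a_i*b_j, i+j=6
  -6*3=-18
  -9*2=-18
  5*2=10
  -5*1=-5
  -1*9=-9
Sum=-40


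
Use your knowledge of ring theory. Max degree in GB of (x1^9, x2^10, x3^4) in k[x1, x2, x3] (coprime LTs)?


Pure powers, coprime LTs => already GB.
Degrees: 9, 10, 4
Max=10


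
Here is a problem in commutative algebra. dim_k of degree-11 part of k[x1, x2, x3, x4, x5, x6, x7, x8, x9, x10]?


C(d+n-1,n-1)=C(20,9)=167960


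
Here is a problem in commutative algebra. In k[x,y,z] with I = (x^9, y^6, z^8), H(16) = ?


Need i<9, j<6, k<8 with i+j+k=16.
For each i, j ranges over max(0,16-i-7)..min(5,16-i):
  i=0: j in [9,5] -> 0
  i=1: j in [8,5] -> 0
  i=2: j in [7,5] -> 0
  i=3: j in [6,5] -> 0
  i=4: j in [5,5] -> 1
  i=5: j in [4,5] -> 2
  i=6: j in [3,5] -> 3
  i=7: j in [2,5] -> 4
  i=8: j in [1,5] -> 5
H(16) = 0+0+0+0+1+2+3+4+5 = 15


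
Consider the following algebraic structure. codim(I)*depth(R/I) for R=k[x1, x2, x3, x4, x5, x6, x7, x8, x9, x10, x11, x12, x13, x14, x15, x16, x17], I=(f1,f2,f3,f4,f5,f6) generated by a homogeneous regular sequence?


codim=6, depth=dim(R/I)=17-6=11
Product=6*11=66


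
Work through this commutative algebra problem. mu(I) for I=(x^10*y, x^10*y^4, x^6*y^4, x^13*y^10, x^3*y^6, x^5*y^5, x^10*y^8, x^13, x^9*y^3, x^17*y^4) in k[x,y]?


Remove redundant (divisible by others).
x^10*y^8 redundant.
x^13*y^10 redundant.
x^10*y^4 redundant.
x^17*y^4 redundant.
Min: x^13, x^10*y, x^9*y^3, x^6*y^4, x^5*y^5, x^3*y^6
Count=6


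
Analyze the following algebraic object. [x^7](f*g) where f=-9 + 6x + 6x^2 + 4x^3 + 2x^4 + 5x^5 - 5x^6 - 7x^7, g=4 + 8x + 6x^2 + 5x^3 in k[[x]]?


[x^7] = sum a_i*b_j, i+j=7
  2*5=10
  5*6=30
  -5*8=-40
  -7*4=-28
Sum=-28


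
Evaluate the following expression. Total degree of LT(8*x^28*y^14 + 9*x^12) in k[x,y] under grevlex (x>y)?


LT: 8*x^28*y^14
deg_x=28, deg_y=14
Total=28+14=42


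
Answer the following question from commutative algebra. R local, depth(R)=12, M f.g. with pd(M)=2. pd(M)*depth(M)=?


pd+depth=12
depth=12-2=10
pd*depth=2*10=20


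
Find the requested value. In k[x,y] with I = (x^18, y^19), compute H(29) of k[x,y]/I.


k[x,y], I = (x^18, y^19), d = 29
Need i < 18 and d-i < 19.
Range: 11 <= i <= 17.
H(29) = 7


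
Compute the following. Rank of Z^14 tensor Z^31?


rank(M(x)N) = rank(M)*rank(N)
14*31 = 434


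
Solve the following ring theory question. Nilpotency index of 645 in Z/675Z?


645^k mod 675:
k=1: 645
k=2: 225
k=3: 0
First zero at k = 3


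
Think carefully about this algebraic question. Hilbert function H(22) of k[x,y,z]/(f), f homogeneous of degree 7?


C(24,2)-C(17,2)=276-136=140


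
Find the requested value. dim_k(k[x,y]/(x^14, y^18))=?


Basis: x^i*y^j, i<14, j<18
14*18=252


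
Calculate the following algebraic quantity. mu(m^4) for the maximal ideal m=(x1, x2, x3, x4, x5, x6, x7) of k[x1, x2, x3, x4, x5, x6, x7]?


Graded Nakayama: mu(m^d) = dim_k (m^d/m^(d+1)) = #degree-4 monomials in 7 vars
C(n+d-1,d)=C(10,4)=210


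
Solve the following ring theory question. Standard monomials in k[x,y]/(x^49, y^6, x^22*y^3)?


k[x,y]/I, I = (x^49, y^6, x^22*y^3)
Rect: 49x6=294. Corner: (49-22)x(6-3)=81.
dim = 294-81 = 213


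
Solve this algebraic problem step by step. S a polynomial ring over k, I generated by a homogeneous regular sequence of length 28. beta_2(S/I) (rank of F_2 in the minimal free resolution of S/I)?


Regular sequence => Koszul complex is the minimal free resolution.
Syz_1 minimally generated by Koszul relations f_i*e_j - f_j*e_i (i<j): mu(Syz_1) = beta_2 = C(m,2) = m(m-1)/2
m=28
28*27/2 = 378


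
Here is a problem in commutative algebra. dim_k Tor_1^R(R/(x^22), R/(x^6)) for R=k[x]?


Tor_1(R/I,R/J)=(I cap J)/IJ=(x^22)/(x^28)
dim=28-22=min(22,6)=6


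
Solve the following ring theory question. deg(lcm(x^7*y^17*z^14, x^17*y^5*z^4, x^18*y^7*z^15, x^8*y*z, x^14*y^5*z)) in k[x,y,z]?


lcm = componentwise max:
x: max(7,17,18,8,14)=18
y: max(17,5,7,1,5)=17
z: max(14,4,15,1,1)=15
Total=18+17+15=50


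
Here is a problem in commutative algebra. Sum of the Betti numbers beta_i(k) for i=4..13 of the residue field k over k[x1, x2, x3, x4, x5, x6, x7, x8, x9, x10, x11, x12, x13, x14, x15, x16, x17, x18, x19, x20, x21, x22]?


Koszul resolution: beta_i(k)=C(n,i), n=22
C(22,4)=7315, C(22,5)=26334, C(22,6)=74613, C(22,7)=170544, C(22,8)=319770, C(22,9)=497420, C(22,10)=646646, C(22,11)=705432, C(22,12)=646646, C(22,13)=497420
Sum=3592140


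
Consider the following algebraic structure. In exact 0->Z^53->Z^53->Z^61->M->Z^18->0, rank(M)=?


Alt sum=0:
(-1)^0*53 + (-1)^1*53 + (-1)^2*61 + (-1)^3*? + (-1)^4*18=0
rank(M)=79


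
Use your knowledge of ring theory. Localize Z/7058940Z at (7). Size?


7-primary part: 7058940=7^6*60
Size=7^6=117649


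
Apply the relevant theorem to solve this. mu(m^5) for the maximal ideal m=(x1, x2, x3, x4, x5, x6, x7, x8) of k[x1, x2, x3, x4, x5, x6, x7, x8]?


Graded Nakayama: mu(m^d) = dim_k (m^d/m^(d+1)) = #degree-5 monomials in 8 vars
C(n+d-1,d)=C(12,5)=792


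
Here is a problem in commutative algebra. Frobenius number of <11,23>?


gcd(11,23)=1 => F=ab-a-b=11*23-11-23=253-34=219


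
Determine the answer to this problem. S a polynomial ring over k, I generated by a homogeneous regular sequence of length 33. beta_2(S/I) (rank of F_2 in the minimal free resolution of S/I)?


Regular sequence => Koszul complex is the minimal free resolution.
Syz_1 minimally generated by Koszul relations f_i*e_j - f_j*e_i (i<j): mu(Syz_1) = beta_2 = C(m,2) = m(m-1)/2
m=33
33*32/2 = 528


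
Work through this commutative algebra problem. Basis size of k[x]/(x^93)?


Basis: 1,x,...,x^92
dim=93


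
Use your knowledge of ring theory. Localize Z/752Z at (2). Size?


2-primary part: 752=2^4*47
Size=2^4=16


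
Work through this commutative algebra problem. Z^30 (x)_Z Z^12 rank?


rank(M(x)N) = rank(M)*rank(N)
30*12 = 360


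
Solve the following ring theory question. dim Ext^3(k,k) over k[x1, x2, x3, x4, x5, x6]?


C(n,i)=C(6,3)=20


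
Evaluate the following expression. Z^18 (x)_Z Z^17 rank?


rank(M(x)N) = rank(M)*rank(N)
18*17 = 306


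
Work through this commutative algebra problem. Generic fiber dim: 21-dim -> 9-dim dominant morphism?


dim(fiber)=dim(X)-dim(Y)=21-9=12


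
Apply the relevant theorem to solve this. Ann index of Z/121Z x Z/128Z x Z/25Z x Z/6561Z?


Exponent = lcm of the cyclic orders; pairwise coprime => product.
11^2*2^7*5^2*3^8=121*128*25*6561=2540419200


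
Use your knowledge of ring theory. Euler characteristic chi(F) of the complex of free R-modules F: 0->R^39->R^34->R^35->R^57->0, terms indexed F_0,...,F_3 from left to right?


chi = sum (-1)^i * rank:
(-1)^0*39=39
(-1)^1*34=-34
(-1)^2*35=35
(-1)^3*57=-57
chi=-17


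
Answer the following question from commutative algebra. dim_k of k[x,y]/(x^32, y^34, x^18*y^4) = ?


k[x,y]/I, I = (x^32, y^34, x^18*y^4)
Rect: 32x34=1088. Corner: (32-18)x(34-4)=420.
dim = 1088-420 = 668


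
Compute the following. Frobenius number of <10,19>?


gcd(10,19)=1 => F=ab-a-b=10*19-10-19=190-29=161


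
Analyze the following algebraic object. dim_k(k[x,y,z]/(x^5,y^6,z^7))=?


Basis: x^iy^jz^k, i<5,j<6,k<7
5*6*7=210


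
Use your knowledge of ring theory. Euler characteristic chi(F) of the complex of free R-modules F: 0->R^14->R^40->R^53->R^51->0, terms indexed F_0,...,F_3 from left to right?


chi = sum (-1)^i * rank:
(-1)^0*14=14
(-1)^1*40=-40
(-1)^2*53=53
(-1)^3*51=-51
chi=-24


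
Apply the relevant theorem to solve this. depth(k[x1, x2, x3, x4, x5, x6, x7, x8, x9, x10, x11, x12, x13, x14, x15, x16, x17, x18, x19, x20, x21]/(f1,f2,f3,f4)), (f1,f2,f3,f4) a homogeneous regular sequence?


depth(R)=21
depth(R/I)=21-4=17


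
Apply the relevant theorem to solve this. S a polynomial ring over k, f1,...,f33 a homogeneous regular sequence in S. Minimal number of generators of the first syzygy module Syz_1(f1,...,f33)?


Regular sequence => Koszul complex is the minimal free resolution.
Syz_1 minimally generated by Koszul relations f_i*e_j - f_j*e_i (i<j): mu(Syz_1) = beta_2 = C(m,2) = m(m-1)/2
m=33
33*32/2 = 528


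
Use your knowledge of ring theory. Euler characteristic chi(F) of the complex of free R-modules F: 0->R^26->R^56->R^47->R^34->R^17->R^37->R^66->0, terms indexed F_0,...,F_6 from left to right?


chi = sum (-1)^i * rank:
(-1)^0*26=26
(-1)^1*56=-56
(-1)^2*47=47
(-1)^3*34=-34
(-1)^4*17=17
(-1)^5*37=-37
(-1)^6*66=66
chi=29


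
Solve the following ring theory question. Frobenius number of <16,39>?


gcd(16,39)=1 => F=ab-a-b=16*39-16-39=624-55=569


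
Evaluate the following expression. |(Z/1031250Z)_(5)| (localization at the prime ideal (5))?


5-primary part: 1031250=5^6*66
Size=5^6=15625


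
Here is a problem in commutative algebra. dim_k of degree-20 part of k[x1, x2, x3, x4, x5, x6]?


C(d+n-1,n-1)=C(25,5)=53130


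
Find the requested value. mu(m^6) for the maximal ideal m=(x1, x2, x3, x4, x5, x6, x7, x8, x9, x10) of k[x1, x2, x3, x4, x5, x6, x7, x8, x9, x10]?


Graded Nakayama: mu(m^d) = dim_k (m^d/m^(d+1)) = #degree-6 monomials in 10 vars
C(n+d-1,d)=C(15,6)=5005


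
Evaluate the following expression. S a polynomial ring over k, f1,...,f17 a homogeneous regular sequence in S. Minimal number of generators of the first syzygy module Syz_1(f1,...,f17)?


Regular sequence => Koszul complex is the minimal free resolution.
Syz_1 minimally generated by Koszul relations f_i*e_j - f_j*e_i (i<j): mu(Syz_1) = beta_2 = C(m,2) = m(m-1)/2
m=17
17*16/2 = 136


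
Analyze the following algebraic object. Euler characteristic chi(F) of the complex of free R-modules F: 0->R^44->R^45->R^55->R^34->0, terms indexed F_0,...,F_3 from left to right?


chi = sum (-1)^i * rank:
(-1)^0*44=44
(-1)^1*45=-45
(-1)^2*55=55
(-1)^3*34=-34
chi=20


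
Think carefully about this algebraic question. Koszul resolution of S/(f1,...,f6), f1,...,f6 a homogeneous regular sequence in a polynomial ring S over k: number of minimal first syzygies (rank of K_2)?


Regular sequence => Koszul complex is the minimal free resolution.
Syz_1 minimally generated by Koszul relations f_i*e_j - f_j*e_i (i<j): mu(Syz_1) = beta_2 = C(m,2) = m(m-1)/2
m=6
6*5/2 = 15


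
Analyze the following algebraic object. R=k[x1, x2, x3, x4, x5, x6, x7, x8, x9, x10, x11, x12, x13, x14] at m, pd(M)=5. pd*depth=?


pd+depth=14
depth=14-5=9
pd*depth=5*9=45


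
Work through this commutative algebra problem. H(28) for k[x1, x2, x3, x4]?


C(d+n-1,n-1)=C(31,3)=4495


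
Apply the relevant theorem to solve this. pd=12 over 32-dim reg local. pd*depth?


pd+depth=32
depth=32-12=20
pd*depth=12*20=240


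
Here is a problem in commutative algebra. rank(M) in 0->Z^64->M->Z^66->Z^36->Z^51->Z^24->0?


Alt sum=0:
(-1)^0*64 + (-1)^1*? + (-1)^2*66 + (-1)^3*36 + (-1)^4*51 + (-1)^5*24=0
rank(M)=121


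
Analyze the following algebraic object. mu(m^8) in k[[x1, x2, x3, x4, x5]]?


C(n+d-1,d)=C(12,8)=495


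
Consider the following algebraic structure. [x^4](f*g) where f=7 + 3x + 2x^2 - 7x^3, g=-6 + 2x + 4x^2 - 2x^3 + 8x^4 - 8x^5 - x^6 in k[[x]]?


[x^4] = sum a_i*b_j, i+j=4
  7*8=56
  3*-2=-6
  2*4=8
  -7*2=-14
Sum=44


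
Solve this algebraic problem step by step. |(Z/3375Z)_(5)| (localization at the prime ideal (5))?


5-primary part: 3375=5^3*27
Size=5^3=125


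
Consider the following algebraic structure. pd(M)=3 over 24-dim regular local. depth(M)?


pd+depth=depth(R)=24
depth=24-3=21


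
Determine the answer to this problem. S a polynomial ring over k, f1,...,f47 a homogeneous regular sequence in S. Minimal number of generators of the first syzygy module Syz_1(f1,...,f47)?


Regular sequence => Koszul complex is the minimal free resolution.
Syz_1 minimally generated by Koszul relations f_i*e_j - f_j*e_i (i<j): mu(Syz_1) = beta_2 = C(m,2) = m(m-1)/2
m=47
47*46/2 = 1081


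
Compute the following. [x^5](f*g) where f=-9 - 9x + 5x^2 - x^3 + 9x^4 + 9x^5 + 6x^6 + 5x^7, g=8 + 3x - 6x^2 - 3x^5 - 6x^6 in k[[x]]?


[x^5] = sum a_i*b_j, i+j=5
  -9*-3=27
  -1*-6=6
  9*3=27
  9*8=72
Sum=132


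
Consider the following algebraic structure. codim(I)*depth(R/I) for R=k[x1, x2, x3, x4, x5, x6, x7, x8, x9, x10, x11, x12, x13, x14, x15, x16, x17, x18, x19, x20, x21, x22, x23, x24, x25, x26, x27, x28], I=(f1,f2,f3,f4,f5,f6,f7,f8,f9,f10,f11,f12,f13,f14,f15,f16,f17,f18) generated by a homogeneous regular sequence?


codim=18, depth=dim(R/I)=28-18=10
Product=18*10=180


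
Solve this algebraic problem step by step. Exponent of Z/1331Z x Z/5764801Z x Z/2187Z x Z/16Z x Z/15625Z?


Exponent = lcm of the cyclic orders; pairwise coprime => product.
11^3*7^8*3^7*2^4*5^6=1331*5764801*2187*16*15625=4195185484124250000


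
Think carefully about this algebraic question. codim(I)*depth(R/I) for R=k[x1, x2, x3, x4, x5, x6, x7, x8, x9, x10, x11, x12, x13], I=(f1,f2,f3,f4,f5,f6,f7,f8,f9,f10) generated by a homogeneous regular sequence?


codim=10, depth=dim(R/I)=13-10=3
Product=10*3=30


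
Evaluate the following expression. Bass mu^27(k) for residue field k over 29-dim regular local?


C(n,i)=C(29,27)=406


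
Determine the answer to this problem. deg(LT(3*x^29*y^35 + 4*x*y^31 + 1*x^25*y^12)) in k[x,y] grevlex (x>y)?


LT: 3*x^29*y^35
deg_x=29, deg_y=35
Total=29+35=64


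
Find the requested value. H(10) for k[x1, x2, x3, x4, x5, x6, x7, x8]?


C(d+n-1,n-1)=C(17,7)=19448


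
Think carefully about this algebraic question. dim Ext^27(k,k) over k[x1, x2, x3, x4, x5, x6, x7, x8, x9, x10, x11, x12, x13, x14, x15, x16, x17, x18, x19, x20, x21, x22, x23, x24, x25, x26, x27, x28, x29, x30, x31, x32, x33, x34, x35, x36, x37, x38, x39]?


C(n,i)=C(39,27)=3910797436


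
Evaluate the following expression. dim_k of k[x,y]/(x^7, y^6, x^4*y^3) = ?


k[x,y]/I, I = (x^7, y^6, x^4*y^3)
Rect: 7x6=42. Corner: (7-4)x(6-3)=9.
dim = 42-9 = 33


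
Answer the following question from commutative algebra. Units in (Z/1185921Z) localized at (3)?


Local ring = Z/81Z.
phi(81) = 3^3*(3-1) = 54


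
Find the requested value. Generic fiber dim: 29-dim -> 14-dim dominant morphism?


dim(fiber)=dim(X)-dim(Y)=29-14=15


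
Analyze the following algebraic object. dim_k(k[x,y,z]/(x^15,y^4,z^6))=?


Basis: x^iy^jz^k, i<15,j<4,k<6
15*4*6=360


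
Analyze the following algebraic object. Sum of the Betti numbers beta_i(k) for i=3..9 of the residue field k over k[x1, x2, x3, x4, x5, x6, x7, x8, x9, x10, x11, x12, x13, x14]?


Koszul resolution: beta_i(k)=C(n,i), n=14
C(14,3)=364, C(14,4)=1001, C(14,5)=2002, C(14,6)=3003, C(14,7)=3432, C(14,8)=3003, C(14,9)=2002
Sum=14807


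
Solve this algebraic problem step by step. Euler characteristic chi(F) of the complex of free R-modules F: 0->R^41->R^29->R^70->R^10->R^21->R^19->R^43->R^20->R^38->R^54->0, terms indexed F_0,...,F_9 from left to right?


chi = sum (-1)^i * rank:
(-1)^0*41=41
(-1)^1*29=-29
(-1)^2*70=70
(-1)^3*10=-10
(-1)^4*21=21
(-1)^5*19=-19
(-1)^6*43=43
(-1)^7*20=-20
(-1)^8*38=38
(-1)^9*54=-54
chi=81


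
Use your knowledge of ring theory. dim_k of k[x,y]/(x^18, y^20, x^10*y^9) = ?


k[x,y]/I, I = (x^18, y^20, x^10*y^9)
Rect: 18x20=360. Corner: (18-10)x(20-9)=88.
dim = 360-88 = 272


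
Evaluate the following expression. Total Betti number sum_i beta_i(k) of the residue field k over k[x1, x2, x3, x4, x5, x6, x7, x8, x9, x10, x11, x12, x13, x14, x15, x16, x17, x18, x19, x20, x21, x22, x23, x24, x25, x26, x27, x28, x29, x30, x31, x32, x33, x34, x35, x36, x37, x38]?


Koszul resolution: beta_i(k)=C(n,i), n=38
sum_i C(38,i) = 2^38 = 274877906944


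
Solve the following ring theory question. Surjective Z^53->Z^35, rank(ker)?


rank(ker) = 53-35 = 18


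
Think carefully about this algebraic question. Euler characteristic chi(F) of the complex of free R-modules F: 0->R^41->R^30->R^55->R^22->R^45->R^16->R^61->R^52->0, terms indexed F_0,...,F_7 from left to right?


chi = sum (-1)^i * rank:
(-1)^0*41=41
(-1)^1*30=-30
(-1)^2*55=55
(-1)^3*22=-22
(-1)^4*45=45
(-1)^5*16=-16
(-1)^6*61=61
(-1)^7*52=-52
chi=82


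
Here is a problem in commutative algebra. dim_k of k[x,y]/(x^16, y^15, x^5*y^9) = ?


k[x,y]/I, I = (x^16, y^15, x^5*y^9)
Rect: 16x15=240. Corner: (16-5)x(15-9)=66.
dim = 240-66 = 174


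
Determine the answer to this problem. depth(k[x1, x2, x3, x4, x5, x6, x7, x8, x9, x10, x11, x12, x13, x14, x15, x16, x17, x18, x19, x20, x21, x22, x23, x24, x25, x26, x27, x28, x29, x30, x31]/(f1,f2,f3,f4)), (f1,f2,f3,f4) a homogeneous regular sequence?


depth(R)=31
depth(R/I)=31-4=27


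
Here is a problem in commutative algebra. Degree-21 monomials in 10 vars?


C(d+n-1,n-1)=C(30,9)=14307150


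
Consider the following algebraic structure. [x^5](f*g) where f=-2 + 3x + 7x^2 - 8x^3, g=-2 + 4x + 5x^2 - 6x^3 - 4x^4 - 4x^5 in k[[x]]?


[x^5] = sum a_i*b_j, i+j=5
  -2*-4=8
  3*-4=-12
  7*-6=-42
  -8*5=-40
Sum=-86


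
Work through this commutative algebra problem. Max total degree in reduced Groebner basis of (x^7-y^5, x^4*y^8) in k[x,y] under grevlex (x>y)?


LT(f1)=x^7, LT(f2)=x^4y^8, lcm=x^7y^8
S(f1,f2) = y^8*f1 - x^3*f2 = -y^13
Reduced GB = {f1, f2, y^13}; degrees 7, 12, 13
Max = 13


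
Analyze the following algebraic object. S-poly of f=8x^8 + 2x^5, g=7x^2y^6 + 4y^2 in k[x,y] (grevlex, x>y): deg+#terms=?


LT(f)=8x^8, LT(g)=7x^2y^6
lcm(LM)=x^8y^6
S(f,g) (scaled by 56 to clear denominators) = 7y^6*f - 8x^6*g = 14x^5y^6 - 32x^6y^2
2 terms, deg 11.
11+2=13


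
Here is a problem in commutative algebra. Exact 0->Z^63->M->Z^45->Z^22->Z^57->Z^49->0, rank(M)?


Alt sum=0:
(-1)^0*63 + (-1)^1*? + (-1)^2*45 + (-1)^3*22 + (-1)^4*57 + (-1)^5*49=0
rank(M)=94


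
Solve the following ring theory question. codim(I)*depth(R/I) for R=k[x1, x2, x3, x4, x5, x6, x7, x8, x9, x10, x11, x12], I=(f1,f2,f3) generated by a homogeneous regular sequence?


codim=3, depth=dim(R/I)=12-3=9
Product=3*9=27


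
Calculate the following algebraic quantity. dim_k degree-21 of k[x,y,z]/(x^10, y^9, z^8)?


Need i<10, j<9, k<8 with i+j+k=21.
For each i, j ranges over max(0,21-i-7)..min(8,21-i):
  i=0: j in [14,8] -> 0
  i=1: j in [13,8] -> 0
  i=2: j in [12,8] -> 0
  i=3: j in [11,8] -> 0
  i=4: j in [10,8] -> 0
  i=5: j in [9,8] -> 0
  i=6: j in [8,8] -> 1
  i=7: j in [7,8] -> 2
  i=8: j in [6,8] -> 3
  i=9: j in [5,8] -> 4
H(21) = 0+0+0+0+0+0+1+2+3+4 = 10


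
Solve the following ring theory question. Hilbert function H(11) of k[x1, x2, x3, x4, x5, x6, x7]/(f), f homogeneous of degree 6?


C(17,6)-C(11,6)=12376-462=11914


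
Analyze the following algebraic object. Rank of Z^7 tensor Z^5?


rank(M(x)N) = rank(M)*rank(N)
7*5 = 35


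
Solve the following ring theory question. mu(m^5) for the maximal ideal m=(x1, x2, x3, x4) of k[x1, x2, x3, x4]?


Graded Nakayama: mu(m^d) = dim_k (m^d/m^(d+1)) = #degree-5 monomials in 4 vars
C(n+d-1,d)=C(8,5)=56


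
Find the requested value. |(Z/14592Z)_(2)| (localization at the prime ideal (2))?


2-primary part: 14592=2^8*57
Size=2^8=256


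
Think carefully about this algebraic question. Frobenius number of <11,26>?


gcd(11,26)=1 => F=ab-a-b=11*26-11-26=286-37=249


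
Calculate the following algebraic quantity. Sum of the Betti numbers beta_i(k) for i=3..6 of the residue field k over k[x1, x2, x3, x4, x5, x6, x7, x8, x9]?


Koszul resolution: beta_i(k)=C(n,i), n=9
C(9,3)=84, C(9,4)=126, C(9,5)=126, C(9,6)=84
Sum=420


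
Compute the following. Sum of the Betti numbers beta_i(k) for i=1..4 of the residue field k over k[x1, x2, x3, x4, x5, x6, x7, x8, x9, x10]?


Koszul resolution: beta_i(k)=C(n,i), n=10
C(10,1)=10, C(10,2)=45, C(10,3)=120, C(10,4)=210
Sum=385


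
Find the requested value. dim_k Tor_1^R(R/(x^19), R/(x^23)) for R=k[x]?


Tor_1(R/I,R/J)=(I cap J)/IJ=(x^23)/(x^42)
dim=42-23=min(19,23)=19


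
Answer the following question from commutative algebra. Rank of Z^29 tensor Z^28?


rank(M(x)N) = rank(M)*rank(N)
29*28 = 812


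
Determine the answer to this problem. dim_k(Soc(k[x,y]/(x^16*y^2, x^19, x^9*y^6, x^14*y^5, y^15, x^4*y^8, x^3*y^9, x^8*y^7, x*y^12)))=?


Socle = ann(m) = span of standard monomials u with x*u, y*u in I (staircase corners).
Minimal generators: x^19, x^16*y^2, x^14*y^5, x^9*y^6, x^8*y^7, x^4*y^8, x^3*y^9, x*y^12, y^15
Corners: y^14, x^2y^11, x^3y^8, x^7y^7, x^8y^6, x^13y^5, x^15y^4, x^18y
Socle dim=8


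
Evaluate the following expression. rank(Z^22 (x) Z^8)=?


rank(M(x)N) = rank(M)*rank(N)
22*8 = 176


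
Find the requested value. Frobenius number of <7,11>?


gcd(7,11)=1 => F=ab-a-b=7*11-7-11=77-18=59


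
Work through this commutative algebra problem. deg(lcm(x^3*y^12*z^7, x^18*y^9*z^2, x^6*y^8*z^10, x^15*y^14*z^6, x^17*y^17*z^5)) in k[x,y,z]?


lcm = componentwise max:
x: max(3,18,6,15,17)=18
y: max(12,9,8,14,17)=17
z: max(7,2,10,6,5)=10
Total=18+17+10=45


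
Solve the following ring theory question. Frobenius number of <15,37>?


gcd(15,37)=1 => F=ab-a-b=15*37-15-37=555-52=503


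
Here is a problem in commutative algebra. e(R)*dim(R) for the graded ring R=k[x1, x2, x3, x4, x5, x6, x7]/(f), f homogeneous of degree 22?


e(R)=deg(f)=22, dim(R)=7-1=6
e*dim=22*6=132


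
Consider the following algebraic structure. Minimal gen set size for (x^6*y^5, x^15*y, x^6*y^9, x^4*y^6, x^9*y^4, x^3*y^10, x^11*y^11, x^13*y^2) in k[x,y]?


Remove redundant (divisible by others).
x^6*y^9 redundant.
x^11*y^11 redundant.
Min: x^15*y, x^13*y^2, x^9*y^4, x^6*y^5, x^4*y^6, x^3*y^10
Count=6


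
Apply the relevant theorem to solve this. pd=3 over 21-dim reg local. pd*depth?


pd+depth=21
depth=21-3=18
pd*depth=3*18=54


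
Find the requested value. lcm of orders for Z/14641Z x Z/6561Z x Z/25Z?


Exponent = lcm of the cyclic orders; pairwise coprime => product.
11^4*3^8*5^2=14641*6561*25=2401490025


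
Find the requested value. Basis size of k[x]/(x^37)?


Basis: 1,x,...,x^36
dim=37


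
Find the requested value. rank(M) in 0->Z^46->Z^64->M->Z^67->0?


Alt sum=0:
(-1)^0*46 + (-1)^1*64 + (-1)^2*? + (-1)^3*67=0
rank(M)=85


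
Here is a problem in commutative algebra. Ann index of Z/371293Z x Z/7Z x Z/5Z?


Exponent = lcm of the cyclic orders; pairwise coprime => product.
13^5*7^1*5^1=371293*7*5=12995255


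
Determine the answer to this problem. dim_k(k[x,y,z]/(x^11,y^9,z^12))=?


Basis: x^iy^jz^k, i<11,j<9,k<12
11*9*12=1188


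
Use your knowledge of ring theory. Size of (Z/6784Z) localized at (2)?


2-primary part: 6784=2^7*53
Size=2^7=128


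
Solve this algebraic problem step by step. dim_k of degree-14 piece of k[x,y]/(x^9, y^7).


k[x,y], I = (x^9, y^7), d = 14
Need i < 9 and d-i < 7.
Range: 8 <= i <= 8.
H(14) = 1


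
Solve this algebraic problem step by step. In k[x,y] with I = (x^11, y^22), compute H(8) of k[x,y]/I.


k[x,y], I = (x^11, y^22), d = 8
Need i < 11 and d-i < 22.
Range: 0 <= i <= 8.
H(8) = 9


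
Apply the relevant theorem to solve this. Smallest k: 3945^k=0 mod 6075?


3945^k mod 6075:
k=1: 3945
k=2: 4950
k=3: 2700
k=4: 2025
k=5: 0
First zero at k = 5


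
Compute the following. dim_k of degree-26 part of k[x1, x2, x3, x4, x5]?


C(d+n-1,n-1)=C(30,4)=27405


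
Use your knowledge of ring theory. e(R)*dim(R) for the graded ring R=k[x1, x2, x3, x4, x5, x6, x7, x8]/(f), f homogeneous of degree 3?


e(R)=deg(f)=3, dim(R)=8-1=7
e*dim=3*7=21


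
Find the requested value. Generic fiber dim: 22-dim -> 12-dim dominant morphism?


dim(fiber)=dim(X)-dim(Y)=22-12=10


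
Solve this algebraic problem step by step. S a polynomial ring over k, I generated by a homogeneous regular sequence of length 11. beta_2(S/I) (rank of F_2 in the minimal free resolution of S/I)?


Regular sequence => Koszul complex is the minimal free resolution.
Syz_1 minimally generated by Koszul relations f_i*e_j - f_j*e_i (i<j): mu(Syz_1) = beta_2 = C(m,2) = m(m-1)/2
m=11
11*10/2 = 55
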